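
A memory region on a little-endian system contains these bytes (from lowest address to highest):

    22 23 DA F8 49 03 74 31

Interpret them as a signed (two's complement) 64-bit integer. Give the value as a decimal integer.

Little-endian stores the least-significant byte at the lowest address.
Reassemble most-significant byte first: 31 74 03 49 F8 DA 23 22 → 0x31740349F8DA2322.
0x31740349F8DA2322 = 3563476821399446306.

3563476821399446306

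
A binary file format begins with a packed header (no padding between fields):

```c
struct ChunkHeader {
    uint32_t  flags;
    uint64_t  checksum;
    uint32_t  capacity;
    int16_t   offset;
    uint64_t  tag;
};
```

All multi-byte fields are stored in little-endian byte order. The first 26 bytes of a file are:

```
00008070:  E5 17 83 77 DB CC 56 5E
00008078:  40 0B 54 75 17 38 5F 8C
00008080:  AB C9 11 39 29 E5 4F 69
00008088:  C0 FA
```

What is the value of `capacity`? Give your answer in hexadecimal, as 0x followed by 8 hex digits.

`capacity` follows `flags` (4 B), `checksum` (8 B), so it starts at offset 4 + 8 = 12 and occupies 4 bytes.
Bytes at offsets 12..15: 17 38 5F 8C.
In little-endian order the low byte comes first in memory.
Reassemble most-significant byte first: 8C 5F 38 17 → 0x8C5F3817.

0x8C5F3817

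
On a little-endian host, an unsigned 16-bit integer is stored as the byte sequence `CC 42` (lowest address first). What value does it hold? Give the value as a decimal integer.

Little-endian: lowest address holds the least-significant byte.
Reassemble most-significant byte first: 42 CC → 0x42CC.
0x42CC = 17100.

17100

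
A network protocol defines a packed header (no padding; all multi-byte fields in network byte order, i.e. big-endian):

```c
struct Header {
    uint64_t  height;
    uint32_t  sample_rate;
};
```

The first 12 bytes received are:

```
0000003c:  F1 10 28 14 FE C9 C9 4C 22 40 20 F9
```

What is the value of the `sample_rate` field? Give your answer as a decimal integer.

`sample_rate` follows `height` (8 bytes), so it starts at byte offset 8 and occupies 4 bytes.
Bytes at offsets 8..11: 22 40 20 F9.
In big-endian order the high byte comes first in memory.
The bytes are already most-significant first: 0x224020F9.
0x224020F9 = 574628089.

574628089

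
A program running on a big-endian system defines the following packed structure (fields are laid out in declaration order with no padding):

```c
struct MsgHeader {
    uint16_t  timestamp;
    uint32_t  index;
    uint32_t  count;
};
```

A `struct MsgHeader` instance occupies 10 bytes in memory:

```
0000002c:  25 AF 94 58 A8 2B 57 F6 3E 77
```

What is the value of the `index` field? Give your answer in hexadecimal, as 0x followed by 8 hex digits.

0x9458A82B

`index` follows `timestamp` (2 bytes), so it starts at byte offset 2 and occupies 4 bytes.
Bytes at offsets 2..5: 94 58 A8 2B.
Big-endian stores the most-significant byte at the lowest address.
The bytes are already most-significant first: 0x9458A82B.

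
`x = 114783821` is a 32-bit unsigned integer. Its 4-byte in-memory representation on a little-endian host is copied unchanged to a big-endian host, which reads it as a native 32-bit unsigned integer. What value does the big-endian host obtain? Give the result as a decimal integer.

1299633926

114783821 in 32-bit hexadecimal is 0x06D7764D.
Stored little-endian, the bytes at ascending addresses are 4D 76 D7 06.
Read back as big-endian, the last byte is least significant, giving 0x4D76D706.
0x4D76D706 = 1299633926.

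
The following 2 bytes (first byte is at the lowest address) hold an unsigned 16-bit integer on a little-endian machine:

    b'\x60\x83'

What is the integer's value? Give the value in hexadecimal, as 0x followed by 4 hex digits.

0x8360

Little-endian: lowest address holds the least-significant byte.
Reassemble most-significant byte first: 83 60 → 0x8360.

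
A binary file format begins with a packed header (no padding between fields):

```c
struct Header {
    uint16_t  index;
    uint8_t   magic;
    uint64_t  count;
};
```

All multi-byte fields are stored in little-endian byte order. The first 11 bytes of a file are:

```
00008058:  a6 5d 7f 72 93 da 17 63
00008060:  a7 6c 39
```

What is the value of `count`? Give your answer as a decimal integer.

4137866201690444658

`count` follows `index` (2 B), `magic` (1 B), so it starts at offset 2 + 1 = 3 and occupies 8 bytes.
Bytes at offsets 3..10: 72 93 DA 17 63 A7 6C 39.
Little-endian: lowest address holds the least-significant byte.
Reassemble most-significant byte first: 39 6C A7 63 17 DA 93 72 → 0x396CA76317DA9372.
0x396CA76317DA9372 = 4137866201690444658.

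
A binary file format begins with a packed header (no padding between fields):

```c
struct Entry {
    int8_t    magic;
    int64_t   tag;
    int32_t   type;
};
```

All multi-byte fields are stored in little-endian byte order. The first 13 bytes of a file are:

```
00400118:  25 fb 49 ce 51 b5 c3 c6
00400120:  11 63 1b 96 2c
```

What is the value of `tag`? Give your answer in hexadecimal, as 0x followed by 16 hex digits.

`tag` follows `magic` (1 byte), so it starts at byte offset 1 and occupies 8 bytes.
Bytes at offsets 1..8: FB 49 CE 51 B5 C3 C6 11.
Little-endian stores the least-significant byte at the lowest address.
Reassemble most-significant byte first: 11 C6 C3 B5 51 CE 49 FB → 0x11C6C3B551CE49FB.

0x11C6C3B551CE49FB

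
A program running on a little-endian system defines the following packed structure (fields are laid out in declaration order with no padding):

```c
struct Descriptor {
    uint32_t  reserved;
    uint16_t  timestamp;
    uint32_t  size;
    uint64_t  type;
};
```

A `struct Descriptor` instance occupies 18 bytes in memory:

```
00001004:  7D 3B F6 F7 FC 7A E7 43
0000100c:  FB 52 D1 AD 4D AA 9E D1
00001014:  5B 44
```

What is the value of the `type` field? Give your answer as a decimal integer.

`type` follows `reserved` (4 B), `timestamp` (2 B), `size` (4 B), so it starts at offset 4 + 2 + 4 = 10 and occupies 8 bytes.
Bytes at offsets 10..17: D1 AD 4D AA 9E D1 5B 44.
In little-endian order the low byte comes first in memory.
Reassemble most-significant byte first: 44 5B D1 9E AA 4D AD D1 → 0x445BD19EAA4DADD1.
0x445BD19EAA4DADD1 = 4925761096852024785.

4925761096852024785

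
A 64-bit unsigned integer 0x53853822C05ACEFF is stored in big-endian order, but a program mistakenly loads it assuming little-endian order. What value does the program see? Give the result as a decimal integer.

Stored big-endian, the bytes at ascending addresses are 53 85 38 22 C0 5A CE FF.
Read back as little-endian, the first byte is least significant, giving 0xFFCE5AC022388553.
0xFFCE5AC022388553 = 18432770106128368979.

18432770106128368979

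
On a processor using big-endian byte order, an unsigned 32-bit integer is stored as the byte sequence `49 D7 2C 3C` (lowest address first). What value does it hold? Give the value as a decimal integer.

In big-endian order the high byte comes first in memory.
The bytes are already most-significant first: 0x49D72C3C.
0x49D72C3C = 1238838332.

1238838332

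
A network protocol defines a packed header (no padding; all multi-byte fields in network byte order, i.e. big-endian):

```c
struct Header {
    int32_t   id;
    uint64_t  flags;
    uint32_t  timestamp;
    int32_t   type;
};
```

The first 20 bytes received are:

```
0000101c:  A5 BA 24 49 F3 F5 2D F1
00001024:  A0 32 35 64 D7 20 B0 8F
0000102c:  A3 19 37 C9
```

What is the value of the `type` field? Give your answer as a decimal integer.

-1558628407

`type` follows `id` (4 B), `flags` (8 B), `timestamp` (4 B), so it starts at offset 4 + 8 + 4 = 16 and occupies 4 bytes.
Bytes at offsets 16..19: A3 19 37 C9.
Big-endian: lowest address holds the most-significant byte.
The bytes are already most-significant first: 0xA31937C9.
Top bit is set, so as a signed 32-bit value this is 0xA31937C9 − 2^32 = -1558628407.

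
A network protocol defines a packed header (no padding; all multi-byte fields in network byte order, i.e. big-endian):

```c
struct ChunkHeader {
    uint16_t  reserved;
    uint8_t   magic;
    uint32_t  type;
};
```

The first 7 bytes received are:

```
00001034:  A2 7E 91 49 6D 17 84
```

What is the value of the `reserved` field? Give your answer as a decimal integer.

`reserved` is the first field, at byte offset 0, occupying 2 bytes.
Bytes at offsets 0..1: A2 7E.
In big-endian order the high byte comes first in memory.
The bytes are already most-significant first: 0xA27E.
0xA27E = 41598.

41598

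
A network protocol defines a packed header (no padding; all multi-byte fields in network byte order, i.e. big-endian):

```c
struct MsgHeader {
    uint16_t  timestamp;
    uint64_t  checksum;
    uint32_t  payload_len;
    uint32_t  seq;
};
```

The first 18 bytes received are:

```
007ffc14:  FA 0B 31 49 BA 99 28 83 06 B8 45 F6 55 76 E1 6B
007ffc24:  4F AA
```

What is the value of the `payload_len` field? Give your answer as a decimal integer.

1173771638

`payload_len` follows `timestamp` (2 B), `checksum` (8 B), so it starts at offset 2 + 8 = 10 and occupies 4 bytes.
Bytes at offsets 10..13: 45 F6 55 76.
Big-endian: lowest address holds the most-significant byte.
The bytes are already most-significant first: 0x45F65576.
0x45F65576 = 1173771638.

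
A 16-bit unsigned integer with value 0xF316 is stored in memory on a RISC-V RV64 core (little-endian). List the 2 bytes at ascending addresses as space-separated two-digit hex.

Split into bytes (most-significant first): F3 16.
Little-endian stores the least-significant byte at the lowest address.
So at ascending addresses the bytes are 16 F3.

16 F3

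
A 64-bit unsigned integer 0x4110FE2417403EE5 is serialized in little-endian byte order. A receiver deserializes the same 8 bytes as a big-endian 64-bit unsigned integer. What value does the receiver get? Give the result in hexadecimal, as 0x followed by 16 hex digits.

0xE53E401724FE1041

Stored little-endian, the bytes at ascending addresses are E5 3E 40 17 24 FE 10 41.
Read back as big-endian, the last byte is least significant, giving 0xE53E401724FE1041.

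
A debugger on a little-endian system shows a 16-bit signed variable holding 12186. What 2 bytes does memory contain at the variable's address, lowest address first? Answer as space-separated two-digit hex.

12186 in hexadecimal, padded to 16 bits, is 0x2F9A.
Split into bytes (most-significant first): 2F 9A.
Little-endian: lowest address holds the least-significant byte.
So at ascending addresses the bytes are 9A 2F.

9A 2F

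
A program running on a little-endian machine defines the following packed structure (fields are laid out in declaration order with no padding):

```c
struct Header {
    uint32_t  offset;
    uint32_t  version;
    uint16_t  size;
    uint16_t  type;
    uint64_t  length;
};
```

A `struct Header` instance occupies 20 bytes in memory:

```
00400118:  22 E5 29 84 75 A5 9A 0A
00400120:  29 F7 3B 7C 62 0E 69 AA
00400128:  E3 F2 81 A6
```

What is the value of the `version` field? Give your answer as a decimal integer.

`version` follows `offset` (4 bytes), so it starts at byte offset 4 and occupies 4 bytes.
Bytes at offsets 4..7: 75 A5 9A 0A.
In little-endian order the low byte comes first in memory.
Reassemble most-significant byte first: 0A 9A A5 75 → 0x0A9AA575.
0x0A9AA575 = 177907061.

177907061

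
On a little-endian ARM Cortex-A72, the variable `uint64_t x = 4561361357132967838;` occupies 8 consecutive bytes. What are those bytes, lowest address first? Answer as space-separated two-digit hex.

9E AF 1A B8 FC 35 4D 3F

4561361357132967838 in hexadecimal, padded to 64 bits, is 0x3F4D35FCB81AAF9E.
Split into bytes (most-significant first): 3F 4D 35 FC B8 1A AF 9E.
In little-endian order the low byte comes first in memory.
So at ascending addresses the bytes are 9E AF 1A B8 FC 35 4D 3F.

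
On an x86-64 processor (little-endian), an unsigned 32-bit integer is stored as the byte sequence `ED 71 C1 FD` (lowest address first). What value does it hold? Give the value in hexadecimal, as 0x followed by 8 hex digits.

0xFDC171ED

Little-endian stores the least-significant byte at the lowest address.
Reassemble most-significant byte first: FD C1 71 ED → 0xFDC171ED.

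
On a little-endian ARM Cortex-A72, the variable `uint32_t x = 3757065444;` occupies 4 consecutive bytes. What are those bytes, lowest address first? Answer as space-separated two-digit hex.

E4 44 F0 DF

3757065444 in hexadecimal, padded to 32 bits, is 0xDFF044E4.
Split into bytes (most-significant first): DF F0 44 E4.
Little-endian: lowest address holds the least-significant byte.
So at ascending addresses the bytes are E4 44 F0 DF.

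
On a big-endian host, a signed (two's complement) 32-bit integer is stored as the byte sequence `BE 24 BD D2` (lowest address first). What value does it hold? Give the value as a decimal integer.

In big-endian order the high byte comes first in memory.
The bytes are already most-significant first: 0xBE24BDD2.
Top bit is set, so as a signed 32-bit value this is 0xBE24BDD2 − 2^32 = -1104888366.

-1104888366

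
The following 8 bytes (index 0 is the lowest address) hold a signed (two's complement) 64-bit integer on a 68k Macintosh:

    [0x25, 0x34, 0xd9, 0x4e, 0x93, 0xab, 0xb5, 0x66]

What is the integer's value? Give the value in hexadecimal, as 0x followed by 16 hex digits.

Big-endian stores the most-significant byte at the lowest address.
The bytes are already most-significant first: 0x2534D94E93ABB566.

0x2534D94E93ABB566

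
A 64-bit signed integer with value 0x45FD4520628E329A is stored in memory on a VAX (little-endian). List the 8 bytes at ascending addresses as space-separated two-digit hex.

Split into bytes (most-significant first): 45 FD 45 20 62 8E 32 9A.
In little-endian order the low byte comes first in memory.
So at ascending addresses the bytes are 9A 32 8E 62 20 45 FD 45.

9A 32 8E 62 20 45 FD 45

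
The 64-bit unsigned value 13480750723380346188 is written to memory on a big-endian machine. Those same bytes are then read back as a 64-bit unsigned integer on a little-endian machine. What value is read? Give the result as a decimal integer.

13480750723380346188 in 64-bit hexadecimal is 0xBB153F5BDCACFD4C.
Stored big-endian, the bytes at ascending addresses are BB 15 3F 5B DC AC FD 4C.
Read back as little-endian, the first byte is least significant, giving 0x4CFDACDC5B3F15BB.
0x4CFDACDC5B3F15BB = 5547780378413962683.

5547780378413962683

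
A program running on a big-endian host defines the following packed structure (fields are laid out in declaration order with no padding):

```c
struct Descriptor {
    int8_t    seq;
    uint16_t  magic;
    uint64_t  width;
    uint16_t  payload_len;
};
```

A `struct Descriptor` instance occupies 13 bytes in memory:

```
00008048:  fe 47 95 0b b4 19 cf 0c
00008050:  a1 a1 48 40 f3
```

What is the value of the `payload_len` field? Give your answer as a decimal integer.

16627

`payload_len` follows `seq` (1 B), `magic` (2 B), `width` (8 B), so it starts at offset 1 + 2 + 8 = 11 and occupies 2 bytes.
Bytes at offsets 11..12: 40 F3.
Big-endian: lowest address holds the most-significant byte.
The bytes are already most-significant first: 0x40F3.
0x40F3 = 16627.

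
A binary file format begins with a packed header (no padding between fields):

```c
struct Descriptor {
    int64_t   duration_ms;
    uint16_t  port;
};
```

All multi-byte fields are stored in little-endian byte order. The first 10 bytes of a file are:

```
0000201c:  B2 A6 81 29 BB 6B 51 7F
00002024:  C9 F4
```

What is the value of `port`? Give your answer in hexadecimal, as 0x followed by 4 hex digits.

0xF4C9

`port` follows `duration_ms` (8 bytes), so it starts at byte offset 8 and occupies 2 bytes.
Bytes at offsets 8..9: C9 F4.
In little-endian order the low byte comes first in memory.
Reassemble most-significant byte first: F4 C9 → 0xF4C9.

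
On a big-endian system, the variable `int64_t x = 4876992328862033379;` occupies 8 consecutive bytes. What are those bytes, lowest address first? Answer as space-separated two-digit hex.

43 AE 8E AF 06 20 65 E3

4876992328862033379 in hexadecimal, padded to 64 bits, is 0x43AE8EAF062065E3.
Split into bytes (most-significant first): 43 AE 8E AF 06 20 65 E3.
Big-endian: lowest address holds the most-significant byte.
So the memory order matches the most-significant-first order: 43 AE 8E AF 06 20 65 E3.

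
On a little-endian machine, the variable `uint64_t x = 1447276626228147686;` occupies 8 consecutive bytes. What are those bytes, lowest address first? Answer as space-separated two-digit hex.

1447276626228147686 in hexadecimal, padded to 64 bits, is 0x1415C26C6E0DF5E6.
Split into bytes (most-significant first): 14 15 C2 6C 6E 0D F5 E6.
In little-endian order the low byte comes first in memory.
So at ascending addresses the bytes are E6 F5 0D 6E 6C C2 15 14.

E6 F5 0D 6E 6C C2 15 14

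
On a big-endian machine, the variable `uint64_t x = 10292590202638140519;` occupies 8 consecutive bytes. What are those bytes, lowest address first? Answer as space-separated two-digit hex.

10292590202638140519 in hexadecimal, padded to 64 bits, is 0x8ED6A041BEE98467.
Split into bytes (most-significant first): 8E D6 A0 41 BE E9 84 67.
In big-endian order the high byte comes first in memory.
So the memory order matches the most-significant-first order: 8E D6 A0 41 BE E9 84 67.

8E D6 A0 41 BE E9 84 67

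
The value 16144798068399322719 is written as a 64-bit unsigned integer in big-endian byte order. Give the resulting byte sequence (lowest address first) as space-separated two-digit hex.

16144798068399322719 in hexadecimal, padded to 64 bits, is 0xE00DD84DED5AB65F.
Split into bytes (most-significant first): E0 0D D8 4D ED 5A B6 5F.
Big-endian stores the most-significant byte at the lowest address.
So the memory order matches the most-significant-first order: E0 0D D8 4D ED 5A B6 5F.

E0 0D D8 4D ED 5A B6 5F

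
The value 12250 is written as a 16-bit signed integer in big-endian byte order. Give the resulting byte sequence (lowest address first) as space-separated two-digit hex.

2F DA

12250 in hexadecimal, padded to 16 bits, is 0x2FDA.
Split into bytes (most-significant first): 2F DA.
Big-endian: lowest address holds the most-significant byte.
So the memory order matches the most-significant-first order: 2F DA.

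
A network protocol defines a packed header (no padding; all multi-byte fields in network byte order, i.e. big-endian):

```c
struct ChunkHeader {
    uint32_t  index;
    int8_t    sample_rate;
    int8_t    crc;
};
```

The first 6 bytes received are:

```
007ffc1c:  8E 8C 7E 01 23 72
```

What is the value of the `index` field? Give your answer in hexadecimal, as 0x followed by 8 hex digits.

0x8E8C7E01

`index` is the first field, at byte offset 0, occupying 4 bytes.
Bytes at offsets 0..3: 8E 8C 7E 01.
Big-endian stores the most-significant byte at the lowest address.
The bytes are already most-significant first: 0x8E8C7E01.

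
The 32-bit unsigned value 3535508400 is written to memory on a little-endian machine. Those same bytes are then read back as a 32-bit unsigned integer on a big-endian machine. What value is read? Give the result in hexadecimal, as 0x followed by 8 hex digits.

3535508400 in 32-bit hexadecimal is 0xD2BB93B0.
Stored little-endian, the bytes at ascending addresses are B0 93 BB D2.
Read back as big-endian, the last byte is least significant, giving 0xB093BBD2.

0xB093BBD2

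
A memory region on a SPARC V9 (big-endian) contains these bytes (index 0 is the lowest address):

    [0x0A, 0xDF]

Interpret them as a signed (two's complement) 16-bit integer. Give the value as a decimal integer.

Big-endian: lowest address holds the most-significant byte.
The bytes are already most-significant first: 0x0ADF.
0x0ADF = 2783.

2783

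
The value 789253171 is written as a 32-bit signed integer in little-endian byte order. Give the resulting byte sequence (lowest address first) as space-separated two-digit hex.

33 0C 0B 2F

789253171 in hexadecimal, padded to 32 bits, is 0x2F0B0C33.
Split into bytes (most-significant first): 2F 0B 0C 33.
Little-endian: lowest address holds the least-significant byte.
So at ascending addresses the bytes are 33 0C 0B 2F.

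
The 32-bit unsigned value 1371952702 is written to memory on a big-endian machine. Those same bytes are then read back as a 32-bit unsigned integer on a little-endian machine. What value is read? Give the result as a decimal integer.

1371952702 in 32-bit hexadecimal is 0x51C6563E.
Stored big-endian, the bytes at ascending addresses are 51 C6 56 3E.
Read back as little-endian, the first byte is least significant, giving 0x3E56C651.
0x3E56C651 = 1045874257.

1045874257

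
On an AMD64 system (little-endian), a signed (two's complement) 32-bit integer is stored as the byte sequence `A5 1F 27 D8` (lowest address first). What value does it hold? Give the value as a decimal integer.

Little-endian: lowest address holds the least-significant byte.
Reassemble most-significant byte first: D8 27 1F A5 → 0xD8271FA5.
Top bit is set, so as a signed 32-bit value this is 0xD8271FA5 − 2^32 = -668524635.

-668524635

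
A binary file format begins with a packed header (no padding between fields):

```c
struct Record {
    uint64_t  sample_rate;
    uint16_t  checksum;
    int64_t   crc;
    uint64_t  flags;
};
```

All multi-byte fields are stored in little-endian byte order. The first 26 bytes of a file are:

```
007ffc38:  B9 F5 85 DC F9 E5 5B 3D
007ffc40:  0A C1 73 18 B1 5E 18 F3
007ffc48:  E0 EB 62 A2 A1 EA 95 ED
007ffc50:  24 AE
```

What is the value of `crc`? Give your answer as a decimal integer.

-1449891794019870605

`crc` follows `sample_rate` (8 B), `checksum` (2 B), so it starts at offset 8 + 2 = 10 and occupies 8 bytes.
Bytes at offsets 10..17: 73 18 B1 5E 18 F3 E0 EB.
Little-endian: lowest address holds the least-significant byte.
Reassemble most-significant byte first: EB E0 F3 18 5E B1 18 73 → 0xEBE0F3185EB11873.
Top bit is set, so as a signed 64-bit value this is 0xEBE0F3185EB11873 − 2^64 = -1449891794019870605.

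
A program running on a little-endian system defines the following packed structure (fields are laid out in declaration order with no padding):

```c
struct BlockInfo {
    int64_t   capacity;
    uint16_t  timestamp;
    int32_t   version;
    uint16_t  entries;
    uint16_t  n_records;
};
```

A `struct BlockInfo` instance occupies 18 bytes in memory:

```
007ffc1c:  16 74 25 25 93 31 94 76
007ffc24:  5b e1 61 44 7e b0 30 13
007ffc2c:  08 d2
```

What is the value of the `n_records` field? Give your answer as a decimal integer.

`n_records` follows `capacity` (8 B), `timestamp` (2 B), `version` (4 B), `entries` (2 B), so it starts at offset 8 + 2 + 4 + 2 = 16 and occupies 2 bytes.
Bytes at offsets 16..17: 08 D2.
Little-endian stores the least-significant byte at the lowest address.
Reassemble most-significant byte first: D2 08 → 0xD208.
0xD208 = 53768.

53768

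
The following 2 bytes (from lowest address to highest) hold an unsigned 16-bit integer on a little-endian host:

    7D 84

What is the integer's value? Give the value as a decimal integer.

33917

In little-endian order the low byte comes first in memory.
Reassemble most-significant byte first: 84 7D → 0x847D.
0x847D = 33917.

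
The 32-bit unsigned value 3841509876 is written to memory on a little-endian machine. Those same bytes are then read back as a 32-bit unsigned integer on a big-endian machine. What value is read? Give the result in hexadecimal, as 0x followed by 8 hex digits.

0xF4C9F8E4

3841509876 in 32-bit hexadecimal is 0xE4F8C9F4.
Stored little-endian, the bytes at ascending addresses are F4 C9 F8 E4.
Read back as big-endian, the last byte is least significant, giving 0xF4C9F8E4.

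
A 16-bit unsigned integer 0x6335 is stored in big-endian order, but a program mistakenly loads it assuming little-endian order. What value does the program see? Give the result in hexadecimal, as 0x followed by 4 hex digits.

0x3563

Stored big-endian, the bytes at ascending addresses are 63 35.
Read back as little-endian, the first byte is least significant, giving 0x3563.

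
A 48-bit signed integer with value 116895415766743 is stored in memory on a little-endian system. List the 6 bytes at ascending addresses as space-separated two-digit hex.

116895415766743 in hexadecimal, padded to 48 bits, is 0x6A50D5BB8ED7.
Split into bytes (most-significant first): 6A 50 D5 BB 8E D7.
Little-endian stores the least-significant byte at the lowest address.
So at ascending addresses the bytes are D7 8E BB D5 50 6A.

D7 8E BB D5 50 6A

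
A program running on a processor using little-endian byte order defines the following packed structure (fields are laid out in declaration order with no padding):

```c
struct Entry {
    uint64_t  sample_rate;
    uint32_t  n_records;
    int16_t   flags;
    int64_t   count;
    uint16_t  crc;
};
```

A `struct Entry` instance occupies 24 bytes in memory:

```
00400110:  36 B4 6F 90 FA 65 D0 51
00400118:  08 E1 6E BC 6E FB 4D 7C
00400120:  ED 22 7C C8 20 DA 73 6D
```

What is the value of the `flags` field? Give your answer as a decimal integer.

-1170

`flags` follows `sample_rate` (8 B), `n_records` (4 B), so it starts at offset 8 + 4 = 12 and occupies 2 bytes.
Bytes at offsets 12..13: 6E FB.
In little-endian order the low byte comes first in memory.
Reassemble most-significant byte first: FB 6E → 0xFB6E.
Top bit is set, so as a signed 16-bit value this is 0xFB6E − 2^16 = -1170.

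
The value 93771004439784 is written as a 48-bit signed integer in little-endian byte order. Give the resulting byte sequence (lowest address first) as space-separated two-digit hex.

93771004439784 in hexadecimal, padded to 48 bits, is 0x5548C368ECE8.
Split into bytes (most-significant first): 55 48 C3 68 EC E8.
Little-endian stores the least-significant byte at the lowest address.
So at ascending addresses the bytes are E8 EC 68 C3 48 55.

E8 EC 68 C3 48 55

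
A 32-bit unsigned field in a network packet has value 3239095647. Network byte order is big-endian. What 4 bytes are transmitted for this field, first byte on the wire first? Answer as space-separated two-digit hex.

3239095647 in hexadecimal, padded to 32 bits, is 0xC110AD5F.
Split into bytes (most-significant first): C1 10 AD 5F.
Big-endian stores the most-significant byte at the lowest address.
So the memory order matches the most-significant-first order: C1 10 AD 5F.

C1 10 AD 5F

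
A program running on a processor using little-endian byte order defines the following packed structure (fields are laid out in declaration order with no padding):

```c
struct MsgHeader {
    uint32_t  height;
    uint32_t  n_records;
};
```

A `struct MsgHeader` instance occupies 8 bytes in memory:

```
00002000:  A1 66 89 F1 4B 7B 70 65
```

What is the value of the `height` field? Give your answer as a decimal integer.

`height` is the first field, at byte offset 0, occupying 4 bytes.
Bytes at offsets 0..3: A1 66 89 F1.
In little-endian order the low byte comes first in memory.
Reassemble most-significant byte first: F1 89 66 A1 → 0xF18966A1.
0xF18966A1 = 4052313761.

4052313761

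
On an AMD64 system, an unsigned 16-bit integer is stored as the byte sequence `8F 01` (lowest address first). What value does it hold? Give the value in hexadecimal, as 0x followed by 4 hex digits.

0x018F

Little-endian stores the least-significant byte at the lowest address.
Reassemble most-significant byte first: 01 8F → 0x018F.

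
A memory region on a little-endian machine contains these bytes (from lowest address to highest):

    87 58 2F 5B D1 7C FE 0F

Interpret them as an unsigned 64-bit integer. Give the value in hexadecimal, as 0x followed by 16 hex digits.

0x0FFE7CD15B2F5887

Little-endian: lowest address holds the least-significant byte.
Reassemble most-significant byte first: 0F FE 7C D1 5B 2F 58 87 → 0x0FFE7CD15B2F5887.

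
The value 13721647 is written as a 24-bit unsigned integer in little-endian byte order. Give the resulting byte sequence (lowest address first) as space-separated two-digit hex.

2F 60 D1

13721647 in hexadecimal, padded to 24 bits, is 0xD1602F.
Split into bytes (most-significant first): D1 60 2F.
Little-endian: lowest address holds the least-significant byte.
So at ascending addresses the bytes are 2F 60 D1.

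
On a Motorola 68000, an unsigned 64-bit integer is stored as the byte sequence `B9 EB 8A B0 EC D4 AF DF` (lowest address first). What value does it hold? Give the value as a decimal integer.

In big-endian order the high byte comes first in memory.
The bytes are already most-significant first: 0xB9EB8AB0ECD4AFDF.
0xB9EB8AB0ECD4AFDF = 13396954009035911135.

13396954009035911135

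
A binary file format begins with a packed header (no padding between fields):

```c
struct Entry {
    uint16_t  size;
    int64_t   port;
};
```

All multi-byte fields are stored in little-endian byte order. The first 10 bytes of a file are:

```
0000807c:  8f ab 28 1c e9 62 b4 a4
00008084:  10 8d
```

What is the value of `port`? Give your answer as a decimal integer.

-8281938620073829336

`port` follows `size` (2 bytes), so it starts at byte offset 2 and occupies 8 bytes.
Bytes at offsets 2..9: 28 1C E9 62 B4 A4 10 8D.
Little-endian stores the least-significant byte at the lowest address.
Reassemble most-significant byte first: 8D 10 A4 B4 62 E9 1C 28 → 0x8D10A4B462E91C28.
Top bit is set, so as a signed 64-bit value this is 0x8D10A4B462E91C28 − 2^64 = -8281938620073829336.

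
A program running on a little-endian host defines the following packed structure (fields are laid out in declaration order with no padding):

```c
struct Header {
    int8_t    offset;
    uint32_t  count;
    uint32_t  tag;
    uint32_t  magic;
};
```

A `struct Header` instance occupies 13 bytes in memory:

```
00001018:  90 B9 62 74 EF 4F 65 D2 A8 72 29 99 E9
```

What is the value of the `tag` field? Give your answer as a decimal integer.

`tag` follows `offset` (1 B), `count` (4 B), so it starts at offset 1 + 4 = 5 and occupies 4 bytes.
Bytes at offsets 5..8: 4F 65 D2 A8.
Little-endian stores the least-significant byte at the lowest address.
Reassemble most-significant byte first: A8 D2 65 4F → 0xA8D2654F.
0xA8D2654F = 2832360783.

2832360783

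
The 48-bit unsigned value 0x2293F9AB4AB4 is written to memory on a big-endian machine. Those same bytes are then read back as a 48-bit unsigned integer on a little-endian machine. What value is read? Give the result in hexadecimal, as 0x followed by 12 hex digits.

0xB44AABF99322

Stored big-endian, the bytes at ascending addresses are 22 93 F9 AB 4A B4.
Read back as little-endian, the first byte is least significant, giving 0xB44AABF99322.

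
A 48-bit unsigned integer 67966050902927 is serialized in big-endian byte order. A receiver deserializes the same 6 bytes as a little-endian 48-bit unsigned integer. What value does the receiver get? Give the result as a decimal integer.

67966050902927 in 48-bit hexadecimal is 0x3DD09452238F.
Stored big-endian, the bytes at ascending addresses are 3D D0 94 52 23 8F.
Read back as little-endian, the first byte is least significant, giving 0x8F235294D03D.
0x8F235294D03D = 157381872111677.

157381872111677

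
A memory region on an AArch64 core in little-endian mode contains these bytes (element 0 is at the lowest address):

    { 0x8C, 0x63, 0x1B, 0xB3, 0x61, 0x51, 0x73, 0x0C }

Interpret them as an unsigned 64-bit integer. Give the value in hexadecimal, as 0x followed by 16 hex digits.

In little-endian order the low byte comes first in memory.
Reassemble most-significant byte first: 0C 73 51 61 B3 1B 63 8C → 0x0C735161B31B638C.

0x0C735161B31B638C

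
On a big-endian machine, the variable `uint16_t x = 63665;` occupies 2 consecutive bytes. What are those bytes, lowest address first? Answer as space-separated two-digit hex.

63665 in hexadecimal, padded to 16 bits, is 0xF8B1.
Split into bytes (most-significant first): F8 B1.
In big-endian order the high byte comes first in memory.
So the memory order matches the most-significant-first order: F8 B1.

F8 B1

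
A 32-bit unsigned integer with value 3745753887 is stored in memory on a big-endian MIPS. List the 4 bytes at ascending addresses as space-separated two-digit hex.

3745753887 in hexadecimal, padded to 32 bits, is 0xDF43AB1F.
Split into bytes (most-significant first): DF 43 AB 1F.
Big-endian: lowest address holds the most-significant byte.
So the memory order matches the most-significant-first order: DF 43 AB 1F.

DF 43 AB 1F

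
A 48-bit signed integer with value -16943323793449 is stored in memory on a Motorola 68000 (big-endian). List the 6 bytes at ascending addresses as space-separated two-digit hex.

F0 97 13 34 37 D7

Two's complement of -16943323793449 in 48 bits: 16943323793449 = 0x0F68ECCBC829; invert → 0xF097133437D6; add 1 → 0xF097133437D7.
Split into bytes (most-significant first): F0 97 13 34 37 D7.
Big-endian stores the most-significant byte at the lowest address.
So the memory order matches the most-significant-first order: F0 97 13 34 37 D7.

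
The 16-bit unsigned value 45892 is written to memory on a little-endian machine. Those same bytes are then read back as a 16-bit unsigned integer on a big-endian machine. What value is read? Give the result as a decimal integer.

17587

45892 in 16-bit hexadecimal is 0xB344.
Stored little-endian, the bytes at ascending addresses are 44 B3.
Read back as big-endian, the last byte is least significant, giving 0x44B3.
0x44B3 = 17587.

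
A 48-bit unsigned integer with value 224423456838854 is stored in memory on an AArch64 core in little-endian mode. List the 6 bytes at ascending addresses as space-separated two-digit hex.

224423456838854 in hexadecimal, padded to 48 bits, is 0xCC1CA86C94C6.
Split into bytes (most-significant first): CC 1C A8 6C 94 C6.
In little-endian order the low byte comes first in memory.
So at ascending addresses the bytes are C6 94 6C A8 1C CC.

C6 94 6C A8 1C CC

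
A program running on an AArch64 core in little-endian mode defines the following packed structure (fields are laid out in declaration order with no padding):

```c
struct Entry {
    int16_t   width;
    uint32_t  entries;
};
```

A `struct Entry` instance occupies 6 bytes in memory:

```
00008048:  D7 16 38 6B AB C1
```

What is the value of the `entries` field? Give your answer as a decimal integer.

3249236792

`entries` follows `width` (2 bytes), so it starts at byte offset 2 and occupies 4 bytes.
Bytes at offsets 2..5: 38 6B AB C1.
Little-endian stores the least-significant byte at the lowest address.
Reassemble most-significant byte first: C1 AB 6B 38 → 0xC1AB6B38.
0xC1AB6B38 = 3249236792.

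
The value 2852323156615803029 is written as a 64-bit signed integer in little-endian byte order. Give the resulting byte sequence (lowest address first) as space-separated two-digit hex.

95 B0 B4 76 CC 7C 95 27

2852323156615803029 in hexadecimal, padded to 64 bits, is 0x27957CCC76B4B095.
Split into bytes (most-significant first): 27 95 7C CC 76 B4 B0 95.
Little-endian: lowest address holds the least-significant byte.
So at ascending addresses the bytes are 95 B0 B4 76 CC 7C 95 27.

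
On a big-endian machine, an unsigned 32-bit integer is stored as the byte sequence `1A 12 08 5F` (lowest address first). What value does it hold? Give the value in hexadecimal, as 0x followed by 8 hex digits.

0x1A12085F

In big-endian order the high byte comes first in memory.
The bytes are already most-significant first: 0x1A12085F.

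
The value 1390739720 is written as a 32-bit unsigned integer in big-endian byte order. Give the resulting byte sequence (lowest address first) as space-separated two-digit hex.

1390739720 in hexadecimal, padded to 32 bits, is 0x52E50108.
Split into bytes (most-significant first): 52 E5 01 08.
In big-endian order the high byte comes first in memory.
So the memory order matches the most-significant-first order: 52 E5 01 08.

52 E5 01 08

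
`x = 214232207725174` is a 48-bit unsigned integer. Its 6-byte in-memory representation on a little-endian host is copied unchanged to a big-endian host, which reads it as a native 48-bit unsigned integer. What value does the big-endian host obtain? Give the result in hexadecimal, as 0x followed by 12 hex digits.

0x7612A4D2D7C2

214232207725174 in 48-bit hexadecimal is 0xC2D7D2A41276.
Stored little-endian, the bytes at ascending addresses are 76 12 A4 D2 D7 C2.
Read back as big-endian, the last byte is least significant, giving 0x7612A4D2D7C2.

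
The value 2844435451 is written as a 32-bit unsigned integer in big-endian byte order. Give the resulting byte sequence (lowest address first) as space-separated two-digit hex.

2844435451 in hexadecimal, padded to 32 bits, is 0xA98AA3FB.
Split into bytes (most-significant first): A9 8A A3 FB.
In big-endian order the high byte comes first in memory.
So the memory order matches the most-significant-first order: A9 8A A3 FB.

A9 8A A3 FB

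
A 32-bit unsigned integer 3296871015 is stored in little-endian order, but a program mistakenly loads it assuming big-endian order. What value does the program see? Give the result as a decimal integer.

3296871015 in 32-bit hexadecimal is 0xC4824267.
Stored little-endian, the bytes at ascending addresses are 67 42 82 C4.
Read back as big-endian, the last byte is least significant, giving 0x674282C4.
0x674282C4 = 1732412100.

1732412100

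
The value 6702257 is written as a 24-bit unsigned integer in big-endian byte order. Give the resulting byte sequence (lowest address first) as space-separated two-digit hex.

66 44 B1

6702257 in hexadecimal, padded to 24 bits, is 0x6644B1.
Split into bytes (most-significant first): 66 44 B1.
Big-endian stores the most-significant byte at the lowest address.
So the memory order matches the most-significant-first order: 66 44 B1.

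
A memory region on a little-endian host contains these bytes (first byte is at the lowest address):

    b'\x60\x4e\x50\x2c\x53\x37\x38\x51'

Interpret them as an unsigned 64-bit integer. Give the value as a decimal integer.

Little-endian: lowest address holds the least-significant byte.
Reassemble most-significant byte first: 51 38 37 53 2C 50 4E 60 → 0x513837532C504E60.
0x513837532C504E60 = 5852488546133233248.

5852488546133233248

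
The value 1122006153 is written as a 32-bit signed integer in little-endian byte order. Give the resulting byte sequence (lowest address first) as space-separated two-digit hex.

1122006153 in hexadecimal, padded to 32 bits, is 0x42E07489.
Split into bytes (most-significant first): 42 E0 74 89.
Little-endian: lowest address holds the least-significant byte.
So at ascending addresses the bytes are 89 74 E0 42.

89 74 E0 42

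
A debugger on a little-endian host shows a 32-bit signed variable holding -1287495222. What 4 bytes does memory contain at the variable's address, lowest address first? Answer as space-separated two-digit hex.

CA 61 42 B3

Two's complement of -1287495222 in 32 bits: 1287495222 = 0x4CBD9E36; invert → 0xB34261C9; add 1 → 0xB34261CA.
Split into bytes (most-significant first): B3 42 61 CA.
Little-endian stores the least-significant byte at the lowest address.
So at ascending addresses the bytes are CA 61 42 B3.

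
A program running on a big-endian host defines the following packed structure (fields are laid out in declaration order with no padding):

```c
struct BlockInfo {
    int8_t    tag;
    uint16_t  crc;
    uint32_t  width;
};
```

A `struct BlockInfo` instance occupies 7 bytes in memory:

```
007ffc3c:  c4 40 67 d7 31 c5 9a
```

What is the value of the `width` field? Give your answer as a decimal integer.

`width` follows `tag` (1 B), `crc` (2 B), so it starts at offset 1 + 2 = 3 and occupies 4 bytes.
Bytes at offsets 3..6: D7 31 C5 9A.
Big-endian: lowest address holds the most-significant byte.
The bytes are already most-significant first: 0xD731C59A.
0xD731C59A = 3610363290.

3610363290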